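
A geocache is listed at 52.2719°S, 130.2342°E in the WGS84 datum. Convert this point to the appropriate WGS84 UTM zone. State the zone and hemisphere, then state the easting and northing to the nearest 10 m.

Longitude 130.2342° lies in the 6° band [126°, 132°), giving zone 52; latitude is south of the equator, so 52S.
Zone 52 central meridian λ₀ = 6×52 − 183 = 129°; Δλ = +1.2342°.
Transverse Mercator on WGS84 with k₀ = 0.9996 gives E = 584212.579 m, N = 4208002.173 m.

Zone 52S: E 584210 m, N 4208000 m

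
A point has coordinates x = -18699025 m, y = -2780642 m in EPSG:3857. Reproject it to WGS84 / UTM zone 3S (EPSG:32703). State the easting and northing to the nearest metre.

Web Mercator inverse (R = 6378137 m) → φ = -24.22330090°, λ = -167.97619956°.
UTM 3S forward: E = 197721.376 m, N = 7317827.472 m.

E 197721 m, N 7317827 m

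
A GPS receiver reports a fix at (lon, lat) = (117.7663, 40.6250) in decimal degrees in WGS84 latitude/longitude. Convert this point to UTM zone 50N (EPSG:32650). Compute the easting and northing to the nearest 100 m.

E 564800 m, N 4497400 m

Zone 50 central meridian λ₀ = 6×50 − 183 = 117°; Δλ = +0.7663°.
Transverse Mercator on WGS84 with k₀ = 0.9996 gives E = 564811.179 m, N = 4497412.065 m.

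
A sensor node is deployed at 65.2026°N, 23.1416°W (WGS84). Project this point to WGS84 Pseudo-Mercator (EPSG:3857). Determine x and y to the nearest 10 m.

Web Mercator is spherical with R = a = 6378137 m.
x = R·λ = 6378137 × -0.403897114 = -2576111.128 m.
y = R·ln tan(π/4 + φ/2) = 6378137 × 1.514853116 = 9661940.711 m.

x -2576110 m, y 9661940 m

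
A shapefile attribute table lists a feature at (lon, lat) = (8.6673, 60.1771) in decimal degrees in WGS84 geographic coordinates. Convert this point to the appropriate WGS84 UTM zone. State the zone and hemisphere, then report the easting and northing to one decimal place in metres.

Longitude 8.6673° lies in the 6° band [6°, 12°), giving zone 32; latitude is north of the equator, so 32N.
Zone 32 central meridian λ₀ = 6×32 − 183 = 9°; Δλ = -0.3327°.
Transverse Mercator on WGS84 with k₀ = 0.9996 gives E = 481542.091 m, N = 6671181.173 m.

Zone 32N: E 481542.1 m, N 6671181.2 m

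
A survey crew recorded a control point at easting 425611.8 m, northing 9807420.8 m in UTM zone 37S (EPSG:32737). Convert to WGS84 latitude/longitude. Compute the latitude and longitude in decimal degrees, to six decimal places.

lat -1.742200°, lon 38.331200°

Zone 37S: λ₀ = 39°, k₀ = 0.9996, false easting 500000 m, false northing 10000000 m.
Meridian distance M = (N − FN)/k₀ = -192656.3 m.
Inverse transverse Mercator on WGS84 gives φ = -1.74219962°, λ = 38.33120019°.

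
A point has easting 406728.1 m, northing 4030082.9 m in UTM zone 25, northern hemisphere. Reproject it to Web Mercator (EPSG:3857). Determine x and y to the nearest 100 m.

Unproject from UTM 25N (λ₀ = -33°) → φ = 36.41139960°, λ = -34.04030002°.
Web Mercator (R = 6378137 m): x = -3789348.864 m, y = 4357377.983 m.

x -3789300 m, y 4357400 m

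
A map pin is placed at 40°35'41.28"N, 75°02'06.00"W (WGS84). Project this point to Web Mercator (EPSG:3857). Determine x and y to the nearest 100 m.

x -8352900 m, y 4952800 m

Web Mercator is spherical with R = a = 6378137 m.
x = R·λ = 6378137 × -1.309607804 = -8352857.992 m.
y = R·ln tan(π/4 + φ/2) = 6378137 × 0.776520985 = 4952757.226 m.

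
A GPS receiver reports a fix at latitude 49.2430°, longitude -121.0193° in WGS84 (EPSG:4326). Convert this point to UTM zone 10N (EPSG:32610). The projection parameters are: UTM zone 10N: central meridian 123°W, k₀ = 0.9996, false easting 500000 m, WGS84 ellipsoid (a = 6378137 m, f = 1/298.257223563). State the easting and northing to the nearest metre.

E 644163 m, N 5456357 m

Zone 10 central meridian λ₀ = 6×10 − 183 = -123°; Δλ = +1.9807°.
Transverse Mercator on WGS84 with k₀ = 0.9996 gives E = 644163.103 m, N = 5456357.392 m.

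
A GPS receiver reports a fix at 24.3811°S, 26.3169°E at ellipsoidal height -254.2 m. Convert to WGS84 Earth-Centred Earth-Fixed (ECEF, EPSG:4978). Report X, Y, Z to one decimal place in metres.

X 5209994.8 m, Y 2576852.2 m, Z -2616682.8 m

WGS84: a = 6378137 m, e² = 0.006694380; N(φ) = a/√(1−e²sin²φ) = 6381778.110 m.
X = (N+h)·cosφ·cosλ = 5209994.781 m; Y = (N+h)·cosφ·sinλ = 2576852.196 m; Z = (N(1−e²)+h)·sinφ = -2616682.781 m.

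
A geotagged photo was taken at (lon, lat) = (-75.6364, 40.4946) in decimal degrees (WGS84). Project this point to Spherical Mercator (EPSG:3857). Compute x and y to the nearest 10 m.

Web Mercator is spherical with R = a = 6378137 m.
x = R·λ = 6378137 × -1.320104214 = -8419805.533 m.
y = R·ln tan(π/4 + φ/2) = 6378137 × 0.774219600 = 4938078.676 m.

x -8419810 m, y 4938080 m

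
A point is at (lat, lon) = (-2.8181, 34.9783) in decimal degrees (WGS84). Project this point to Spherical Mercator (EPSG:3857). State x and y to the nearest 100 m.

x 3893800 m, y -313800 m

Web Mercator is spherical with R = a = 6378137 m.
x = R·λ = 6378137 × 0.610486502 = 3893766.545 m.
y = R·ln tan(π/4 + φ/2) = 6378137 × -0.049204967 = -313836.020 m.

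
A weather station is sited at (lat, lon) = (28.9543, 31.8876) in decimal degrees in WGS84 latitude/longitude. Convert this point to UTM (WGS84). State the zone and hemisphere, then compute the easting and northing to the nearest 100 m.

Longitude 31.8876° lies in the 6° band [30°, 36°), giving zone 36; latitude is north of the equator, so 36N.
Zone 36 central meridian λ₀ = 6×36 − 183 = 33°; Δλ = -1.1124°.
Transverse Mercator on WGS84 with k₀ = 0.9996 gives E = 391601.047 m, N = 3203431.930 m.

Zone 36N: E 391600 m, N 3203400 m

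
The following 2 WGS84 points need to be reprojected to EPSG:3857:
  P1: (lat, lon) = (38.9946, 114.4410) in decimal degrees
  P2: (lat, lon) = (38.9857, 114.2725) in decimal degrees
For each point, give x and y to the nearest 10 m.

Web Mercator: x = R·λ, y = R·ln tan(π/4+φ/2), R = 6378137 m.
P1 (38.9946°, 114.4410°) → (12739513.846, 4720898.098) m.
P2 (38.9857°, 114.2725°) → (12720756.512, 4719623.427) m.

P1: x 12739510 m, y 4720900 m; P2: x 12720760 m, y 4719620 m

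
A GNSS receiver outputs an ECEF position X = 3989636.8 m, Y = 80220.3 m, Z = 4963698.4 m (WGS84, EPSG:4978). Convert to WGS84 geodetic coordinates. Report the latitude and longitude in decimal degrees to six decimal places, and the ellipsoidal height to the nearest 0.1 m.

λ = atan2(Y, X) = 1.15190068°; p = √(X²+Y²) = 3990443.2 m.
Bowring's method on WGS84 (a = 6378137 m, b = 6356752.314 m) gives φ = 51.39099969°, h = 3703.779 m.

lat 51.391000°, lon 1.151901°, h 3703.8 m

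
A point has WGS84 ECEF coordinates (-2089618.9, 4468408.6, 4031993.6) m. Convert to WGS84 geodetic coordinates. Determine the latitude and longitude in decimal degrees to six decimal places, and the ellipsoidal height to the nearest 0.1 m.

λ = atan2(Y, X) = 115.06280063°; p = √(X²+Y²) = 4932867.6 m.
Bowring's method on WGS84 (a = 6378137 m, b = 6356752.314 m) gives φ = 39.45030003°, h = 1494.098 m.

lat 39.450300°, lon 115.062801°, h 1494.1 m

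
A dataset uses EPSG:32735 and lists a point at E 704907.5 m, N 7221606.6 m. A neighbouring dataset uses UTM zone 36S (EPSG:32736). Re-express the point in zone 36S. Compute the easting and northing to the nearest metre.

E 99743 m, N 7217262 m

UTM 35S → geographic: φ = -25.10749968°, λ = 29.03209973°.
UTM 36S (λ₀ = 33°) forward: E = 99743.287 m, N = 7217261.769 m.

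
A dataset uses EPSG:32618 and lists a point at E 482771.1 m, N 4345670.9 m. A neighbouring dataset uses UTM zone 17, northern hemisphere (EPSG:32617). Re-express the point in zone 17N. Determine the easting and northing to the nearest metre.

UTM 18N → geographic: φ = 39.26019996°, λ = -75.19970039°.
UTM 17N (λ₀ = -81°) forward: E = 1000584.473 m, N = 4361717.393 m.

E 1000584 m, N 4361717 m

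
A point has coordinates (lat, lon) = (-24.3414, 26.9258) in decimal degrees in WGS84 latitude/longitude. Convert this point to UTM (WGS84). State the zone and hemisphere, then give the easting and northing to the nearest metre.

Zone 35S: E 492473 m, N 7307973 m

Longitude 26.9258° lies in the 6° band [24°, 30°), giving zone 35; latitude is south of the equator, so 35S.
Zone 35 central meridian λ₀ = 6×35 − 183 = 27°; Δλ = -0.0742°.
Transverse Mercator on WGS84 with k₀ = 0.9996 gives E = 492473.080 m, N = 7307972.878 m.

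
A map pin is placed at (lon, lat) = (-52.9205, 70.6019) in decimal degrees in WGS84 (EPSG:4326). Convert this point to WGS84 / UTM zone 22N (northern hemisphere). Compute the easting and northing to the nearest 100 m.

E 428800 m, N 7834100 m

Zone 22 central meridian λ₀ = 6×22 − 183 = -51°; Δλ = -1.9205°.
Transverse Mercator on WGS84 with k₀ = 0.9996 gives E = 428820.738 m, N = 7834123.070 m.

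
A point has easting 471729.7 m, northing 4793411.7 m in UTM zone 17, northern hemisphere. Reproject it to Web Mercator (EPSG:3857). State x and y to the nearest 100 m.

Unproject from UTM 17N (λ₀ = -81°) → φ = 43.29299963°, λ = -81.34849967°.
Web Mercator (R = 6378137 m): x = -9055673.560 m, y = 5356676.249 m.

x -9055700 m, y 5356700 m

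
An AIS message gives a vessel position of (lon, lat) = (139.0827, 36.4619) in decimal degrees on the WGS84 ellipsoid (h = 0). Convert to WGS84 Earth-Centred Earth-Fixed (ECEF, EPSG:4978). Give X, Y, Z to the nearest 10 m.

X -3880830 m, Y 3363730 m, Z 3769540 m

WGS84: a = 6378137 m, e² = 0.006694380; N(φ) = a/√(1−e²sin²φ) = 6385690.344 m.
X = (N+h)·cosφ·cosλ = -3880825.459 m; Y = (N+h)·cosφ·sinλ = 3363728.034 m; Z = (N(1−e²)+h)·sinφ = 3769535.103 m.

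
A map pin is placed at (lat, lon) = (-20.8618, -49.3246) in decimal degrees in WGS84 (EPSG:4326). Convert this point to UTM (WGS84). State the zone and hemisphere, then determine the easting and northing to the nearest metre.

Zone 22S: E 674301 m, N 7692240 m

Longitude -49.3246° lies in the 6° band [-54°, -48°), giving zone 22; latitude is south of the equator, so 22S.
Zone 22 central meridian λ₀ = 6×22 − 183 = -51°; Δλ = +1.6754°.
Transverse Mercator on WGS84 with k₀ = 0.9996 gives E = 674300.773 m, N = 7692239.512 m.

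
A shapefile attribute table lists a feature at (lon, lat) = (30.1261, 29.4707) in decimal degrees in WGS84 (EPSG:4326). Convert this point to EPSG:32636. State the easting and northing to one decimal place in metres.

E 221299.2 m, N 3263577.6 m

Zone 36 central meridian λ₀ = 6×36 − 183 = 33°; Δλ = -2.8739°.
Transverse Mercator on WGS84 with k₀ = 0.9996 gives E = 221299.186 m, N = 3263577.582 m.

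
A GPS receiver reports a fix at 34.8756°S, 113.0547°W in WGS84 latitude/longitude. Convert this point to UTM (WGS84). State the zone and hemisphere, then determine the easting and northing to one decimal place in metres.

Longitude -113.0547° lies in the 6° band [-114°, -108°), giving zone 12; latitude is south of the equator, so 12S.
Zone 12 central meridian λ₀ = 6×12 − 183 = -111°; Δλ = -2.0547°.
Transverse Mercator on WGS84 with k₀ = 0.9996 gives E = 312207.858 m, N = 6138826.420 m.

Zone 12S: E 312207.9 m, N 6138826.4 m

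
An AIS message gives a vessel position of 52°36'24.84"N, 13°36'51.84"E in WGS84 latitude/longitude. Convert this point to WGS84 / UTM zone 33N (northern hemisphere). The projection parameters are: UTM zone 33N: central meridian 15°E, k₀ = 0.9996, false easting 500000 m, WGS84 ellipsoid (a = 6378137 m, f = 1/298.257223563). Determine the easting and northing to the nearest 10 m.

E 406170 m, N 5829440 m

Zone 33 central meridian λ₀ = 6×33 − 183 = 15°; Δλ = -1.3856°.
Transverse Mercator on WGS84 with k₀ = 0.9996 gives E = 406171.911 m, N = 5829444.301 m.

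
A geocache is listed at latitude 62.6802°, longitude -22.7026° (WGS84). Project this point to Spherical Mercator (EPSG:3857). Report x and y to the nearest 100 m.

x -2527200 m, y 9022300 m

Web Mercator is spherical with R = a = 6378137 m.
x = R·λ = 6378137 × -0.396235119 = -2527241.872 m.
y = R·ln tan(π/4 + φ/2) = 6378137 × 1.414560586 = 9022261.215 m.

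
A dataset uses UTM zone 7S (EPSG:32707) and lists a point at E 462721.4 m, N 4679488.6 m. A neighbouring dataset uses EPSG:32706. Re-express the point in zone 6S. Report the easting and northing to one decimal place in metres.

E 909909.3 m, N 4664959.2 m

UTM 7S → geographic: φ = -48.03680019°, λ = -141.50009969°.
UTM 6S (λ₀ = -147°) forward: E = 909909.280 m, N = 4664959.169 m.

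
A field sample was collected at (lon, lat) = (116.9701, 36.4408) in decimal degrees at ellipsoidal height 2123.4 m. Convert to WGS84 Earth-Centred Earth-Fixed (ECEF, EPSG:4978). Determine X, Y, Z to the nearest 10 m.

X -2330580 m, Y 4579930 m, Z 3768910 m

WGS84: a = 6378137 m, e² = 0.006694380; N(φ) = a/√(1−e²sin²φ) = 6385682.802 m.
X = (N+h)·cosφ·cosλ = -2330578.913 m; Y = (N+h)·cosφ·sinλ = 4579925.618 m; Z = (N(1−e²)+h)·sinφ = 3768913.043 m.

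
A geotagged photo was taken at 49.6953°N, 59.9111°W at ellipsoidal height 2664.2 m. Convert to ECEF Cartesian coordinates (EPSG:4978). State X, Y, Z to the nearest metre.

X 2073300 m, Y -3578228 m, Z 4842967 m

WGS84: a = 6378137 m, e² = 0.006694380; N(φ) = a/√(1−e²sin²φ) = 6390589.473 m.
X = (N+h)·cosφ·cosλ = 2073300.011 m; Y = (N+h)·cosφ·sinλ = -3578227.726 m; Z = (N(1−e²)+h)·sinφ = 4842967.410 m.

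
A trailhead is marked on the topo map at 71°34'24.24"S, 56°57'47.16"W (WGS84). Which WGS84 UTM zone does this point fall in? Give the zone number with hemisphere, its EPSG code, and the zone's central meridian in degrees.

UTM zone = ⌊(λ + 180)/6⌋ + 1; -56.9631° ∈ [-60°, -54°) → zone 21.
Hemisphere: S (φ < 0).
Central meridian λ₀ = 6×21 − 183 = -57°.
EPSG code: 32721.

Zone 21S (EPSG:32721), central meridian -57°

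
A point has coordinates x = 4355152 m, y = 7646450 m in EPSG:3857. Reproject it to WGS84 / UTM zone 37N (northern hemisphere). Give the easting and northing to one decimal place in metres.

Web Mercator inverse (R = 6378137 m) → φ = 56.43969942°, λ = 39.12299606°.
UTM 37N forward: E = 507583.673 m, N = 6255025.478 m.

E 507583.7 m, N 6255025.5 m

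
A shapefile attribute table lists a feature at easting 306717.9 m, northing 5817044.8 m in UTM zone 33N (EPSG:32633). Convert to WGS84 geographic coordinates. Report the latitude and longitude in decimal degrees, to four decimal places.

Zone 33N: λ₀ = 15°, k₀ = 0.9996, false easting 500000 m.
Meridian distance M = (N − FN)/k₀ = 5819372.5 m.
Inverse transverse Mercator on WGS84 gives φ = 52.46929971°, λ = 12.15440065°.

lat 52.4693°, lon 12.1544°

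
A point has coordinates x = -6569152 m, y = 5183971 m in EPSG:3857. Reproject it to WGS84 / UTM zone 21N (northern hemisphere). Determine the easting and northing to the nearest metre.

Web Mercator inverse (R = 6378137 m) → φ = 42.15330151°, λ = -59.01169645°.
UTM 21N forward: E = 333793.116 m, N = 4668755.968 m.

E 333793 m, N 4668756 m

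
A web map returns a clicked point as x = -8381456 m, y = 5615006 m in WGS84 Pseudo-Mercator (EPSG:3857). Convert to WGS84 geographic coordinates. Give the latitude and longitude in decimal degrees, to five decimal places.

lat 44.95860°, lon -75.29190°

R = 6378137 m. λ = x/R = -75.29190028°.
φ = 2·arctan(exp(y/R)) − 90° = 2·arctan(2.41175) − 90° = 44.95859837°.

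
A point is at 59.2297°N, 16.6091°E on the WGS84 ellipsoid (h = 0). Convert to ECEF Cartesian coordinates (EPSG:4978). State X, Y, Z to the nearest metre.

X 3134652 m, Y 935022 m, Z 5457071 m

WGS84: a = 6378137 m, e² = 0.006694380; N(φ) = a/√(1−e²sin²φ) = 6393956.825 m.
X = (N+h)·cosφ·cosλ = 3134651.752 m; Y = (N+h)·cosφ·sinλ = 935022.406 m; Z = (N(1−e²)+h)·sinφ = 5457070.955 m.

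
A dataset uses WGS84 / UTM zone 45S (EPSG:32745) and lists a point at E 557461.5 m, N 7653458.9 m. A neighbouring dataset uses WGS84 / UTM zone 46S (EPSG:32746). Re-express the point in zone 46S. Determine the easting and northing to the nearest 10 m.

E -65830 m, N 7643810 m

UTM 45S → geographic: φ = -21.21949987°, λ = 87.55370003°.
UTM 46S (λ₀ = 93°) forward: E = -65828.980 m, N = 7643805.424 m.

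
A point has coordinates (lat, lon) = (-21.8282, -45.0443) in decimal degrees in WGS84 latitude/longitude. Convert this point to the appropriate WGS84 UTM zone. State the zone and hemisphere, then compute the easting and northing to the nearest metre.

Zone 23S: E 495422 m, N 7586188 m

Longitude -45.0443° lies in the 6° band [-48°, -42°), giving zone 23; latitude is south of the equator, so 23S.
Zone 23 central meridian λ₀ = 6×23 − 183 = -45°; Δλ = -0.0443°.
Transverse Mercator on WGS84 with k₀ = 0.9996 gives E = 495421.829 m, N = 7586188.037 m.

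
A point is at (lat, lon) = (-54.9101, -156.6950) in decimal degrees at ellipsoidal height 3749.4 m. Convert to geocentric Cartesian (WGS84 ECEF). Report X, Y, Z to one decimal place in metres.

X -3376947.5 m, Y -1454692.7 m, Z -5198704.7 m

WGS84: a = 6378137 m, e² = 0.006694380; N(φ) = a/√(1−e²sin²φ) = 6392479.019 m.
X = (N+h)·cosφ·cosλ = -3376947.509 m; Y = (N+h)·cosφ·sinλ = -1454692.729 m; Z = (N(1−e²)+h)·sinφ = -5198704.743 m.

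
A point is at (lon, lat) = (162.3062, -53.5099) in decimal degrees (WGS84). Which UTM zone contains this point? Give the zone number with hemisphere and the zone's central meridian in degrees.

Zone 58S, central meridian 165°

UTM zone = ⌊(λ + 180)/6⌋ + 1; 162.3062° ∈ [162°, 168°) → zone 58.
Hemisphere: S (φ < 0).
Central meridian λ₀ = 6×58 − 183 = 165°.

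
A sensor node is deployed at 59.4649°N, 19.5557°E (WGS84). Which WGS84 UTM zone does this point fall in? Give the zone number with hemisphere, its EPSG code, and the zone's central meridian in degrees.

UTM zone = ⌊(λ + 180)/6⌋ + 1; 19.5557° ∈ [18°, 24°) → zone 34.
Hemisphere: N (φ ≥ 0).
Central meridian λ₀ = 6×34 − 183 = 21°.
EPSG code: 32634.

Zone 34N (EPSG:32634), central meridian 21°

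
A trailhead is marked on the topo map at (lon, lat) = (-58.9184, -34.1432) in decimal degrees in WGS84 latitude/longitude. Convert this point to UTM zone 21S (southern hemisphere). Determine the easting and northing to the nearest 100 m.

Zone 21 central meridian λ₀ = 6×21 − 183 = -57°; Δλ = -1.9184°.
Transverse Mercator on WGS84 with k₀ = 0.9996 gives E = 323125.426 m, N = 6220303.782 m.

E 323100 m, N 6220300 m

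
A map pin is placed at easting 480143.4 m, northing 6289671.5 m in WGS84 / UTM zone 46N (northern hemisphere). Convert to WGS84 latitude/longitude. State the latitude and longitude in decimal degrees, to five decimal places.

lat 56.75060°, lon 92.67530°

Zone 46N: λ₀ = 93°, k₀ = 0.9996, false easting 500000 m.
Meridian distance M = (N − FN)/k₀ = 6292188.4 m.
Inverse transverse Mercator on WGS84 gives φ = 56.75060010°, λ = 92.67529921°.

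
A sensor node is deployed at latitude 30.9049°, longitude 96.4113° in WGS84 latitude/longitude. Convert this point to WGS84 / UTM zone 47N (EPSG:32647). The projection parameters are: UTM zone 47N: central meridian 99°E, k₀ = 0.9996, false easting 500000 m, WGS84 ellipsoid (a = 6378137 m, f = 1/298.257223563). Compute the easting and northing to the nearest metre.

E 252582 m, N 3421935 m

Zone 47 central meridian λ₀ = 6×47 − 183 = 99°; Δλ = -2.5887°.
Transverse Mercator on WGS84 with k₀ = 0.9996 gives E = 252582.035 m, N = 3421934.529 m.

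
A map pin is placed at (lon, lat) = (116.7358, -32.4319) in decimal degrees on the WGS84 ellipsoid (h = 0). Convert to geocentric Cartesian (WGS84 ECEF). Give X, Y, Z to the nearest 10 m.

WGS84: a = 6378137 m, e² = 0.006694380; N(φ) = a/√(1−e²sin²φ) = 6384286.111 m.
X = (N+h)·cosφ·cosλ = -2424174.350 m; Y = (N+h)·cosφ·sinλ = 4812440.851 m; Z = (N(1−e²)+h)·sinφ = -3400951.510 m.

X -2424170 m, Y 4812440 m, Z -3400950 m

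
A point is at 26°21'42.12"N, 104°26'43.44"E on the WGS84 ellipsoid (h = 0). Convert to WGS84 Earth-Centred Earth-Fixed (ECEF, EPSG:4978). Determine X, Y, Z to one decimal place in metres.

WGS84: a = 6378137 m, e² = 0.006694380; N(φ) = a/√(1−e²sin²φ) = 6382350.485 m.
X = (N+h)·cosφ·cosλ = -1426556.981 m; Y = (N+h)·cosφ·sinλ = 5537851.788 m; Z = (N(1−e²)+h)·sinφ = 2815023.652 m.

X -1426557.0 m, Y 5537851.8 m, Z 2815023.7 m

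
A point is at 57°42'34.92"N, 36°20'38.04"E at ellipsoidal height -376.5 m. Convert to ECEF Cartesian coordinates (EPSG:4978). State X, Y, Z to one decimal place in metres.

WGS84: a = 6378137 m, e² = 0.006694380; N(φ) = a/√(1−e²sin²φ) = 6393448.274 m.
X = (N+h)·cosφ·cosλ = 2750886.953 m; Y = (N+h)·cosφ·sinλ = 2023974.241 m; Z = (N(1−e²)+h)·sinφ = 5368216.611 m.

X 2750887.0 m, Y 2023974.2 m, Z 5368216.6 m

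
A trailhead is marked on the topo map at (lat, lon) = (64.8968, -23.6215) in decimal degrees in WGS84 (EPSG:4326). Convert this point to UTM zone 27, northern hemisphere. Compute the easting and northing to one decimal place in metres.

E 375929.8 m, N 7199524.1 m

Zone 27 central meridian λ₀ = 6×27 − 183 = -21°; Δλ = -2.6215°.
Transverse Mercator on WGS84 with k₀ = 0.9996 gives E = 375929.798 m, N = 7199524.084 m.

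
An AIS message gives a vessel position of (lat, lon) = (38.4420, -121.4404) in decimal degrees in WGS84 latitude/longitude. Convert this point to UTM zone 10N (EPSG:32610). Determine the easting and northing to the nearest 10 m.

E 636110 m, N 4256010 m

Zone 10 central meridian λ₀ = 6×10 − 183 = -123°; Δλ = +1.5596°.
Transverse Mercator on WGS84 with k₀ = 0.9996 gives E = 636106.642 m, N = 4256009.540 m.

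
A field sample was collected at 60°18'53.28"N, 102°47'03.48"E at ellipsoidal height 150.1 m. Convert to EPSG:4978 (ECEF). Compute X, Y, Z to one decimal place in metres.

WGS84: a = 6378137 m, e² = 0.006694380; N(φ) = a/√(1−e²sin²φ) = 6394311.201 m.
X = (N+h)·cosφ·cosλ = -700743.920 m; Y = (N+h)·cosφ·sinλ = 3088252.608 m; Z = (N(1−e²)+h)·sinφ = 5518060.717 m.

X -700743.9 m, Y 3088252.6 m, Z 5518060.7 m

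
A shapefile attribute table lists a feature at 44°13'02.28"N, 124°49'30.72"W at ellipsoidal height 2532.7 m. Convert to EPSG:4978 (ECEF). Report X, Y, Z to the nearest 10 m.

WGS84: a = 6378137 m, e² = 0.006694380; N(φ) = a/√(1−e²sin²φ) = 6388545.236 m.
X = (N+h)·cosφ·cosλ = -2615799.552 m; Y = (N+h)·cosφ·sinλ = -3760112.343 m; Z = (N(1−e²)+h)·sinφ = 4427194.591 m.

X -2615800 m, Y -3760110 m, Z 4427190 m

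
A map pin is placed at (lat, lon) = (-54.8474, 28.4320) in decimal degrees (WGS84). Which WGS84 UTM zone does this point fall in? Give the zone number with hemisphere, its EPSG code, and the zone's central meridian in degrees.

UTM zone = ⌊(λ + 180)/6⌋ + 1; 28.4320° ∈ [24°, 30°) → zone 35.
Hemisphere: S (φ < 0).
Central meridian λ₀ = 6×35 − 183 = 27°.
EPSG code: 32735.

Zone 35S (EPSG:32735), central meridian 27°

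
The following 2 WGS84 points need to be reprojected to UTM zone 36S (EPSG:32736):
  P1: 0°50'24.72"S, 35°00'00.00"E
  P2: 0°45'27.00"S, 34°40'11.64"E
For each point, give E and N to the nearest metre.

P1: E 722572 m, N 9907076 m; P2: E 685828 m, N 9916238 m

UTM zone 36S: λ₀ = 33°, k₀ = 0.9996.
P1 (-0.8402°, 35.0000°) → (722571.647, 9907075.608) m.
P2 (-0.7575°, 34.6699°) → (685828.408, 9916237.632) m.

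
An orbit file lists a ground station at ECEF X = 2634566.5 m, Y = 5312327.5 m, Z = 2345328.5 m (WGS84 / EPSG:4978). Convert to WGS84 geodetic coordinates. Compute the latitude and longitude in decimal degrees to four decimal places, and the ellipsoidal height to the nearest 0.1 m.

λ = atan2(Y, X) = 63.62160034°; p = √(X²+Y²) = 5929735.6 m.
Bowring's method on WGS84 (a = 6378137 m, b = 6356752.314 m) gives φ = 21.71170030°, h = 1470.537 m.

lat 21.7117°, lon 63.6216°, h 1470.5 m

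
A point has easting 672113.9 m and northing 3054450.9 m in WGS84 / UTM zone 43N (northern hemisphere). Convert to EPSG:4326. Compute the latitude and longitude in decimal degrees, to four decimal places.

lat 27.6031°, lon 76.7440°

Zone 43N: λ₀ = 75°, k₀ = 0.9996, false easting 500000 m.
Meridian distance M = (N − FN)/k₀ = 3055673.2 m.
Inverse transverse Mercator on WGS84 gives φ = 27.60309965°, λ = 76.74399975°.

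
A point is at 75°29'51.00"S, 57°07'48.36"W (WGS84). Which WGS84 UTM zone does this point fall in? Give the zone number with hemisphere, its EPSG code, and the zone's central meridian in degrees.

Zone 21S (EPSG:32721), central meridian -57°

UTM zone = ⌊(λ + 180)/6⌋ + 1; -57.1301° ∈ [-60°, -54°) → zone 21.
Hemisphere: S (φ < 0).
Central meridian λ₀ = 6×21 − 183 = -57°.
EPSG code: 32721.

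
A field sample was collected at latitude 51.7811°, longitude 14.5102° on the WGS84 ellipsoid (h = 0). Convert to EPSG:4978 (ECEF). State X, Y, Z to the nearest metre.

WGS84: a = 6378137 m, e² = 0.006694380; N(φ) = a/√(1−e²sin²φ) = 6391355.558 m.
X = (N+h)·cosφ·cosλ = 3828000.034 m; Y = (N+h)·cosφ·sinλ = 990715.208 m; Z = (N(1−e²)+h)·sinφ = 4987771.688 m.

X 3828000 m, Y 990715 m, Z 4987772 m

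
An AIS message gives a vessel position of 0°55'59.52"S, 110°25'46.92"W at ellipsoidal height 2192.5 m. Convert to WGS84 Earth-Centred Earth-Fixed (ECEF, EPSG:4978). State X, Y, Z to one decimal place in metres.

X -2226810.7 m, Y -5978226.6 m, Z -103219.2 m

WGS84: a = 6378137 m, e² = 0.006694380; N(φ) = a/√(1−e²sin²φ) = 6378142.663 m.
X = (N+h)·cosφ·cosλ = -2226810.694 m; Y = (N+h)·cosφ·sinλ = -5978226.5505 m; Z = (N(1−e²)+h)·sinφ = -103219.152 m.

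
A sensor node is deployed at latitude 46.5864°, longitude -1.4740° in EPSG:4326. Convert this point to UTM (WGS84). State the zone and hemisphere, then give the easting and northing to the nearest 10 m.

Zone 30N: E 616910 m, N 5160330 m

Longitude -1.4740° lies in the 6° band [-6°, 0°), giving zone 30; latitude is north of the equator, so 30N.
Zone 30 central meridian λ₀ = 6×30 − 183 = -3°; Δλ = +1.5260°.
Transverse Mercator on WGS84 with k₀ = 0.9996 gives E = 616906.506 m, N = 5160334.939 m.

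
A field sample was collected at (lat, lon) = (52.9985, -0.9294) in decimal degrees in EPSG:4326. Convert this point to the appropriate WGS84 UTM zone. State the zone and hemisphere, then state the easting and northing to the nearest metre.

Zone 30N: E 638955 m, N 5874109 m

Longitude -0.9294° lies in the 6° band [-6°, 0°), giving zone 30; latitude is north of the equator, so 30N.
Zone 30 central meridian λ₀ = 6×30 − 183 = -3°; Δλ = +2.0706°.
Transverse Mercator on WGS84 with k₀ = 0.9996 gives E = 638955.236 m, N = 5874109.247 m.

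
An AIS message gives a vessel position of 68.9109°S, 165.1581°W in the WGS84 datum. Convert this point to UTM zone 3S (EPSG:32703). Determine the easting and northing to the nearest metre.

E 493651 m, N 2355565 m

Zone 3 central meridian λ₀ = 6×3 − 183 = -165°; Δλ = -0.1581°.
Transverse Mercator on WGS84 with k₀ = 0.9996 gives E = 493651.333 m, N = 2355564.686 m.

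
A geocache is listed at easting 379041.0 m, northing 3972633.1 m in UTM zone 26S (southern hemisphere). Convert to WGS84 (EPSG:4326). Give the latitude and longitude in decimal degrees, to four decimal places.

Zone 26S: λ₀ = -27°, k₀ = 0.9996, false easting 500000 m, false northing 10000000 m.
Meridian distance M = (N − FN)/k₀ = -6029778.8 m.
Inverse transverse Mercator on WGS84 gives φ = -54.37969997°, λ = -28.86240010°.

lat -54.3797°, lon -28.8624°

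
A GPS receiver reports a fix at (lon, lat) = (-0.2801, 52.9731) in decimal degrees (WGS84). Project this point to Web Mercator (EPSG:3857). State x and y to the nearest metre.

x -31181 m, y 6978024 m

Web Mercator is spherical with R = a = 6378137 m.
x = R·λ = 6378137 × -0.004888667 = -31180.589 m.
y = R·ln tan(π/4 + φ/2) = 6378137 × 1.094053592 = 6978023.698 m.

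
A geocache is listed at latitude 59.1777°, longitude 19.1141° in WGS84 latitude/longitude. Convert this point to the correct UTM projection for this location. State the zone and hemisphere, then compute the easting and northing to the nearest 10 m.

Longitude 19.1141° lies in the 6° band [18°, 24°), giving zone 34; latitude is north of the equator, so 34N.
Zone 34 central meridian λ₀ = 6×34 − 183 = 21°; Δλ = -1.8859°.
Transverse Mercator on WGS84 with k₀ = 0.9996 gives E = 392218.721 m, N = 6561362.783 m.

Zone 34N: E 392220 m, N 6561360 m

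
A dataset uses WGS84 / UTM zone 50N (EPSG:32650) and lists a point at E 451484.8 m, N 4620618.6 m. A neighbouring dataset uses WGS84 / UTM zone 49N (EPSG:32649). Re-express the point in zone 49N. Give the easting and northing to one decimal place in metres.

E 950516.9 m, N 4634653.0 m

UTM 50N → geographic: φ = 41.73589991°, λ = 116.41659957°.
UTM 49N (λ₀ = 111°) forward: E = 950516.853 m, N = 4634652.965 m.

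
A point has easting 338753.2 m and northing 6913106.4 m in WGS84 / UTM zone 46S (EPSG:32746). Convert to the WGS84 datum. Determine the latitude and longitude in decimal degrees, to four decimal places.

lat -27.8972°, lon 91.3617°

Zone 46S: λ₀ = 93°, k₀ = 0.9996, false easting 500000 m, false northing 10000000 m.
Meridian distance M = (N − FN)/k₀ = -3088128.9 m.
Inverse transverse Mercator on WGS84 gives φ = -27.89720006°, λ = 91.36170040°.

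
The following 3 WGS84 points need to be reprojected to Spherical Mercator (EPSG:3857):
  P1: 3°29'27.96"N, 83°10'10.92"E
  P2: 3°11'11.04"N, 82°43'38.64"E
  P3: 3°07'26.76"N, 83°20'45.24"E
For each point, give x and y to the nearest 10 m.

P1: x 9258410 m, y 388870 m; P2: x 9209170 m, y 354890 m; P3: x 9278020 m, y 347950 m

Web Mercator: x = R·λ, y = R·ln tan(π/4+φ/2), R = 6378137 m.
P1 (3.4911°, 83.1697°) → (9258408.653, 388868.168) m.
P2 (3.1864°, 82.7274°) → (9209172.043, 354891.409) m.
P3 (3.1241°, 83.3459°) → (9278023.148, 347945.675) m.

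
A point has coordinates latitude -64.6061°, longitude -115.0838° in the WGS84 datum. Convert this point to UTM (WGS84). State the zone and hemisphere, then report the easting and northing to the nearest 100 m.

Zone 11S: E 591700 m, N 2834100 m

Longitude -115.0838° lies in the 6° band [-120°, -114°), giving zone 11; latitude is south of the equator, so 11S.
Zone 11 central meridian λ₀ = 6×11 − 183 = -117°; Δλ = +1.9162°.
Transverse Mercator on WGS84 with k₀ = 0.9996 gives E = 591679.225 m, N = 2834058.505 m.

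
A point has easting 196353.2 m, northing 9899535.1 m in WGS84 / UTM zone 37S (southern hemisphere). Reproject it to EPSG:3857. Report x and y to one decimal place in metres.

Unproject from UTM 37S (λ₀ = 39°) → φ = -0.90789979°, λ = 36.27190038°.
Web Mercator (R = 6378137 m): x = 4037769.481 m, y = -101071.172 m.

x 4037769.5 m, y -101071.2 m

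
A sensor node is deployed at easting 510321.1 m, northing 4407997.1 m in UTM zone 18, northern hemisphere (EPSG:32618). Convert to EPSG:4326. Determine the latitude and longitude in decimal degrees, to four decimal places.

Zone 18N: λ₀ = -75°, k₀ = 0.9996, false easting 500000 m.
Meridian distance M = (N − FN)/k₀ = 4409761.0 m.
Inverse transverse Mercator on WGS84 gives φ = 39.82189981°, λ = -74.87939972°.

lat 39.8219°, lon -74.8794°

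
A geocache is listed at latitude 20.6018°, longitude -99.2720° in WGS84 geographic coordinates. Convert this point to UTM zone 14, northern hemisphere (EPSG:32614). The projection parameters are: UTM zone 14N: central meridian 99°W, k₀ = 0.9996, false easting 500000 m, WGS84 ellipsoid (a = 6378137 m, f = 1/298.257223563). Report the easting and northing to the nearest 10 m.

Zone 14 central meridian λ₀ = 6×14 − 183 = -99°; Δλ = -0.2720°.
Transverse Mercator on WGS84 with k₀ = 0.9996 gives E = 471656.988 m, N = 2278102.450 m.

E 471660 m, N 2278100 m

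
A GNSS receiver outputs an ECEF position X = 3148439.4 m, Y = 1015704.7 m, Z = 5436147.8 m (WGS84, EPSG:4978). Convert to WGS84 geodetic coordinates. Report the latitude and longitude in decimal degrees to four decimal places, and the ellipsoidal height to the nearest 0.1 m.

lat 58.8476°, lon 17.8800°, h 1138.6 m

λ = atan2(Y, X) = 17.88000018°; p = √(X²+Y²) = 3308221.1 m.
Bowring's method on WGS84 (a = 6378137 m, b = 6356752.314 m) gives φ = 58.84760022°, h = 1138.622 m.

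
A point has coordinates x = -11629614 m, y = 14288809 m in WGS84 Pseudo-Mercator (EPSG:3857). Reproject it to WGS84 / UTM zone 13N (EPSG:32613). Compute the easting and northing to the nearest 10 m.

Web Mercator inverse (R = 6378137 m) → φ = 77.84989944°, λ = -104.47060005°.
UTM 13N forward: E = 512438.466 m, N = 8641674.552 m.

E 512440 m, N 8641670 m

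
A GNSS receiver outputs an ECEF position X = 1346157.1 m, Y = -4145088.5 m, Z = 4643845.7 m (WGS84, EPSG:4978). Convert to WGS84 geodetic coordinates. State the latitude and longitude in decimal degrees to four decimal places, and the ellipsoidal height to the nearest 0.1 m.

lat 47.0094°, lon -72.0083°, h 1870.6 m

λ = atan2(Y, X) = -72.00829959°; p = √(X²+Y²) = 4358198.9 m.
Bowring's method on WGS84 (a = 6378137 m, b = 6356752.314 m) gives φ = 47.00940006°, h = 1870.596 m.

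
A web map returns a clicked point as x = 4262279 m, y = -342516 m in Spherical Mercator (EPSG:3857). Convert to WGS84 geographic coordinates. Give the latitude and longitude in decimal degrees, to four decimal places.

lat -3.0754°, lon 38.2887°

R = 6378137 m. λ = x/R = 38.28870371°.
φ = 2·arctan(exp(y/R)) − 90° = 2·arctan(0.94771) − 90° = -3.07539577°.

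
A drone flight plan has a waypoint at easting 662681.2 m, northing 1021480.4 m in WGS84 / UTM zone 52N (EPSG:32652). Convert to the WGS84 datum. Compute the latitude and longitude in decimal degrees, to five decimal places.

Zone 52N: λ₀ = 129°, k₀ = 0.9996, false easting 500000 m.
Meridian distance M = (N − FN)/k₀ = 1021889.2 m.
Inverse transverse Mercator on WGS84 gives φ = 9.23779992°, λ = 130.48089976°.

lat 9.23780°, lon 130.48090°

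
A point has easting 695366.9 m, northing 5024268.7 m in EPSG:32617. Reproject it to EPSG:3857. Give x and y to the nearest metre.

Unproject from UTM 17N (λ₀ = -81°) → φ = 45.34469966°, λ = -78.50619942°.
Web Mercator (R = 6378137 m): x = -8739270.143 m, y = 5675951.617 m.

x -8739270 m, y 5675952 m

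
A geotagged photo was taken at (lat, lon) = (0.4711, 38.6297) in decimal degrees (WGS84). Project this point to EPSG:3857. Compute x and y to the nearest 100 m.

Web Mercator is spherical with R = a = 6378137 m.
x = R·λ = 6378137 × 0.674215454 = 4300238.533 m.
y = R·ln tan(π/4 + φ/2) = 6378137 × 0.008222339 = 52443.203 m.

x 4300200 m, y 52400 m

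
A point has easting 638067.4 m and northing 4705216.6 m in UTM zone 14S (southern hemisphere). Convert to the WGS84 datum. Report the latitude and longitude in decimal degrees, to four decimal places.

Zone 14S: λ₀ = -99°, k₀ = 0.9996, false easting 500000 m, false northing 10000000 m.
Meridian distance M = (N − FN)/k₀ = -5296902.2 m.
Inverse transverse Mercator on WGS84 gives φ = -47.79160039°, λ = -97.15650058°.

lat -47.7916°, lon -97.1565°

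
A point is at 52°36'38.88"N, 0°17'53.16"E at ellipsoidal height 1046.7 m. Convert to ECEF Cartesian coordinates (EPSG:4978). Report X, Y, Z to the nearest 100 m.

X 3881800 m, Y 20200 m, Z 5045200 m

WGS84: a = 6378137 m, e² = 0.006694380; N(φ) = a/√(1−e²sin²φ) = 6391656.885 m.
X = (N+h)·cosφ·cosλ = 3881763.833 m; Y = (N+h)·cosφ·sinλ = 20196.326 m; Z = (N(1−e²)+h)·sinφ = 5045192.534 m.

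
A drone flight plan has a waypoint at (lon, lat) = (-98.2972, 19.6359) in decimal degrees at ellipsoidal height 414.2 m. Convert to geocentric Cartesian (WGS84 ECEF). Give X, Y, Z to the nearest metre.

WGS84: a = 6378137 m, e² = 0.006694380; N(φ) = a/√(1−e²sin²φ) = 6380549.165 m.
X = (N+h)·cosφ·cosλ = -867274.515 m; Y = (N+h)·cosφ·sinλ = -5946985.248 m; Z = (N(1−e²)+h)·sinφ = 2129916.607 m.

X -867275 m, Y -5946985 m, Z 2129917 m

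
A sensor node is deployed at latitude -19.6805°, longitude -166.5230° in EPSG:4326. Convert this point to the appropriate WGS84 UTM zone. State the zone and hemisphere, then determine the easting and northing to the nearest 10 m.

Zone 3S: E 340350 m, N 7823160 m

Longitude -166.5230° lies in the 6° band [-168°, -162°), giving zone 3; latitude is south of the equator, so 3S.
Zone 3 central meridian λ₀ = 6×3 − 183 = -165°; Δλ = -1.5230°.
Transverse Mercator on WGS84 with k₀ = 0.9996 gives E = 340352.640 m, N = 7823159.236 m.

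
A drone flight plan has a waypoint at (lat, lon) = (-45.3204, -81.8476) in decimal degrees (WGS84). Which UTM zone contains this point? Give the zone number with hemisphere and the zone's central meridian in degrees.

UTM zone = ⌊(λ + 180)/6⌋ + 1; -81.8476° ∈ [-84°, -78°) → zone 17.
Hemisphere: S (φ < 0).
Central meridian λ₀ = 6×17 − 183 = -81°.

Zone 17S, central meridian -81°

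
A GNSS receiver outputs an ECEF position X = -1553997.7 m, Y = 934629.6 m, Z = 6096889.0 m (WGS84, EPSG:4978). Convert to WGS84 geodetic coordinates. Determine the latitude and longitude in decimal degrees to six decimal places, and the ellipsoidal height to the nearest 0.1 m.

lat 73.540700°, lon 148.975799°, h 2374.3 m

λ = atan2(Y, X) = 148.97579937°; p = √(X²+Y²) = 1813406.0 m.
Bowring's method on WGS84 (a = 6378137 m, b = 6356752.314 m) gives φ = 73.54069987°, h = 2374.270 m.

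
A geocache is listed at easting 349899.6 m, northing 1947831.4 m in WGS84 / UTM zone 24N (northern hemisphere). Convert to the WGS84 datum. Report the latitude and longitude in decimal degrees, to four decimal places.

lat 17.6121°, lon -40.4147°

Zone 24N: λ₀ = -39°, k₀ = 0.9996, false easting 500000 m.
Meridian distance M = (N − FN)/k₀ = 1948610.8 m.
Inverse transverse Mercator on WGS84 gives φ = 17.61209987°, λ = -40.41469981°.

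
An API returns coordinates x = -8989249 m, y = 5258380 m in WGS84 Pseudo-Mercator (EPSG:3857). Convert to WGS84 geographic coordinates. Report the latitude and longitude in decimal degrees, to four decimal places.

lat 42.6469°, lon -80.7518°

R = 6378137 m. λ = x/R = -80.75179769°.
φ = 2·arctan(exp(y/R)) − 90° = 2·arctan(2.28060) − 90° = 42.64690044°.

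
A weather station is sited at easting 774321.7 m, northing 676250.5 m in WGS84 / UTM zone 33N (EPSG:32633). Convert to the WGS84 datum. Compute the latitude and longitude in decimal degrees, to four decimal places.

lat 6.1123°, lon 17.4785°

Zone 33N: λ₀ = 15°, k₀ = 0.9996, false easting 500000 m.
Meridian distance M = (N − FN)/k₀ = 676521.1 m.
Inverse transverse Mercator on WGS84 gives φ = 6.11229963°, λ = 17.47849974°.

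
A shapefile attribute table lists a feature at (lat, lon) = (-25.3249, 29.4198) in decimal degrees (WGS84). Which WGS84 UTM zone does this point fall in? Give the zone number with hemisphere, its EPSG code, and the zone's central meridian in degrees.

UTM zone = ⌊(λ + 180)/6⌋ + 1; 29.4198° ∈ [24°, 30°) → zone 35.
Hemisphere: S (φ < 0).
Central meridian λ₀ = 6×35 − 183 = 27°.
EPSG code: 32735.

Zone 35S (EPSG:32735), central meridian 27°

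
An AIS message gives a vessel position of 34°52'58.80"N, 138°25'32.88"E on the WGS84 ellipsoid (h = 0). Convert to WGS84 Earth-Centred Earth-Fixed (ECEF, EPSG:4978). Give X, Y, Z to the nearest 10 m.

WGS84: a = 6378137 m, e² = 0.006694380; N(φ) = a/√(1−e²sin²φ) = 6385131.104 m.
X = (N+h)·cosφ·cosλ = -3918427.949 m; Y = (N+h)·cosφ·sinλ = 3475789.091 m; Z = (N(1−e²)+h)·sinφ = 3627226.786 m.

X -3918430 m, Y 3475790 m, Z 3627230 m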